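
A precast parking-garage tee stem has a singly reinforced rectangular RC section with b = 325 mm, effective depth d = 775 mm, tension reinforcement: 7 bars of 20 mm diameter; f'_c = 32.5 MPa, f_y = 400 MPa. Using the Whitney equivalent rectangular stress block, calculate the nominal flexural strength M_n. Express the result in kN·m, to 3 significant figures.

A_s = 7 × 314 = 2198 mm².
T = A_s f_y = 2198 × 400 = 879200 N = 879.2 kN.
From C = T: a = T/(0.85 f'_c b) = 879200/(0.85 × 32.5 × 325) = 97.93 mm.
M_n = T(d − a/2) = 879.2 kN × (775 − 48.965) mm = 638.33 kN·m.

M_n ≈ 638 kN·m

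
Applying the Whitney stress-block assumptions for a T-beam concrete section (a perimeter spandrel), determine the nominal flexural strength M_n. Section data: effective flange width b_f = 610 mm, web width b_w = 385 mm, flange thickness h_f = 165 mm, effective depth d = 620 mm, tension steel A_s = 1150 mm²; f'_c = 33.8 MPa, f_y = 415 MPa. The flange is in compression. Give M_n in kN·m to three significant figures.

Tension: T = A_s f_y = 1150 × 415 = 477250 N.
Try a within the flange: a = T/(0.85 f'_c b_f) = 477250/(0.85 × 33.8 × 610) = 27.23 mm.
Since a = 27.23 ≤ h_f = 165 mm, the stress block lies entirely in the flange; analyse as a rectangular beam of width b_f.
M_n = T(d − a/2) = 477250 × (620 − 13.615) = 289.40 × 10⁶ N·mm.
M_n = 289.40 kN·m.

M_n ≈ 289 kN·m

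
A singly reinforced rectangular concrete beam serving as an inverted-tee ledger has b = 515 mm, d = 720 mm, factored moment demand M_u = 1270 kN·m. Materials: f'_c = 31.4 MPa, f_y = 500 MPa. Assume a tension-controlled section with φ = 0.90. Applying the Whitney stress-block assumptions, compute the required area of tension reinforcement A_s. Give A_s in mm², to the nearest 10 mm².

M_n = M_u/φ = 1270/0.90 = 1411.11 kN·m.
With M_n = 0.85 f'_c a b (d − a/2), solve the quadratic for a:
a = d − √(d² − 2M_n/(0.85 f'_c b)) = 720 − √(720² − 2 × 1411.11×10⁶/(0.85 × 31.4 × 515)) = 160.47 mm.
A_s = 0.85 f'_c a b / f_y = 0.85 × 31.4 × 160.47 × 515 / 500 = 4411.4 mm².

A_s ≈ 4410 mm²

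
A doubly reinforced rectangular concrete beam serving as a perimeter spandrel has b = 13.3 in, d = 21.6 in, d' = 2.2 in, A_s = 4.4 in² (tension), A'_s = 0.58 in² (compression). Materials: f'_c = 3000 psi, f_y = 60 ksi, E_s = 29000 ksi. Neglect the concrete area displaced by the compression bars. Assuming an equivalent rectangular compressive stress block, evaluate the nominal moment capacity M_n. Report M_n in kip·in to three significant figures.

Assume both steels yield.
a = (A_s − A'_s) f_y/(0.85 f'_c b) = (4.4 − 0.58) × 60/(0.85 × 3 × 13.3) = 6.758 in.
c = a/β₁ = 6.758/0.85 = 7.951 in; ε'_s = 0.003(c − d')/c = 0.0022 ≥ ε_y = 0.0021, so the compression steel yields.
M_n = (A_s − A'_s) f_y (d − a/2) + A'_s f_y (d − d') = 229.2 × (21.6 − 3.379) + 34.8 × (21.6 − 2.2) = 4176.3 + 675.1 = 4851.4 kip·in.

M_n ≈ 4850 kip·in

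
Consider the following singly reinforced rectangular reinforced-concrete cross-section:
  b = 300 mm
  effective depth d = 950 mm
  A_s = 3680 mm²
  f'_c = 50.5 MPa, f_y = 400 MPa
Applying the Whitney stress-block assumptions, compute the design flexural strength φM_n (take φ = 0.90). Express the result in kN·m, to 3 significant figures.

φM_n ≈ 1180 kN·m

T = A_s f_y = 3680 × 400 = 1472000 N = 1472 kN.
From C = T: a = T/(0.85 f'_c b) = 1472000/(0.85 × 50.5 × 300) = 114.31 mm.
M_n = T(d − a/2) = 1472 kN × (950 − 57.155) mm = 1314.27 kN·m.
φM_n = 0.90 × 1314.27 = 1182.84 kN·m.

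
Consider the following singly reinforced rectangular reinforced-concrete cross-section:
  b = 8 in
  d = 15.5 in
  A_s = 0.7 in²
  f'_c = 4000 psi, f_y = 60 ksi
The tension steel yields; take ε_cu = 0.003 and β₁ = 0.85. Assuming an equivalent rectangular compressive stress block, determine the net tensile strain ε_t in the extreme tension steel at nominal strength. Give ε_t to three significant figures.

a = A_s f_y/(0.85 f'_c b) = 1.544 in.
β₁ = 0.85, so c = a/β₁ = 1.544/0.85 = 1.816 in.
From the linear strain diagram with ε_cu = 0.003: ε_t = 0.003 (d − c)/c = 0.003 × (15.5 − 1.816)/1.816 = 0.0226.
Since ε_t ≥ 0.005, the section is tension-controlled.

ε_t ≈ 0.0226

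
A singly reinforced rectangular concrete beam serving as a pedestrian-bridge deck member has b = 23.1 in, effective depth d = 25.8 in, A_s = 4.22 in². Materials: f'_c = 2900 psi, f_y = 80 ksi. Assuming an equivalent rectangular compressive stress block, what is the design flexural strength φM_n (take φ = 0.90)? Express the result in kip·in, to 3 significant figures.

T = A_s f_y = 4.22 × 80 = 337.6 kips.
a = T/(0.85 f'_c b) = 337.6/(0.85 × 2.9 × 23.1) = 5.929 in.
M_n = T(d − a/2) = 337.6 × (25.8 − 2.9645) = 7709.3 kip·in.
φM_n = 0.90 × 7709.3 = 6938.4 kip·in.

φM_n ≈ 6940 kip·in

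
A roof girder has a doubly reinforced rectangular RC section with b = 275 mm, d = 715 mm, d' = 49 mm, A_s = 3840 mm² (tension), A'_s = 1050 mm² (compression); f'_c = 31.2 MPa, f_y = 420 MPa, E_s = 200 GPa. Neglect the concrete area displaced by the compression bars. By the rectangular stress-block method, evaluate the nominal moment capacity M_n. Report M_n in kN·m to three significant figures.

M_n ≈ 1040 kN·m

Assume both tension and compression steel yield.
Net tension couple steel: A_s − A'_s = 2790 mm².
a = (A_s − A'_s) f_y / (0.85 f'_c b) = 1171800/(0.85 × 31.2 × 275) = 160.67 mm.
c = a/β₁ = 160.67/0.827 = 194.28 mm; ε'_s = 0.003(c − d')/c = 0.0022 ≥ f_y/E_s = 0.0021, so compression steel does yield.
M_n = (A_s − A'_s) f_y (d − a/2) + A'_s f_y (d − d') = [1171800 × (715 − 80.335) + 441000 × (715 − 49)] × 10⁻⁶ = 743.70 + 293.71 = 1037.41 kN·m.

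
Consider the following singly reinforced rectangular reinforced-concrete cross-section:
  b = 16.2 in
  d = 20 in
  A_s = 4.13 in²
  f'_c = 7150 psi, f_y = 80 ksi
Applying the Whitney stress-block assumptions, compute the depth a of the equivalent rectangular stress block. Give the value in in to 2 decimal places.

a ≈ 3.36 in

T = A_s f_y = 4.13 × 80 = 330.4 kips.
a = T/(0.85 f'_c b) = 330.4/(0.85 × 7.15 × 16.2) = 3.36 in.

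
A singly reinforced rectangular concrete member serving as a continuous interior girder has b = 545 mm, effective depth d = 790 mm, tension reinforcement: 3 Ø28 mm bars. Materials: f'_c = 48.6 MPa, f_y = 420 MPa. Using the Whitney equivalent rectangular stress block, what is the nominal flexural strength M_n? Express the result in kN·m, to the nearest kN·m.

M_n ≈ 600 kN·m

A_s = 3 × 616 = 1848 mm².
T = A_s f_y = 1848 × 420 = 776160 N = 776.16 kN.
From C = T: a = T/(0.85 f'_c b) = 776160/(0.85 × 48.6 × 545) = 34.47 mm.
M_n = T(d − a/2) = 776.16 kN × (790 − 17.235) mm = 599.79 kN·m.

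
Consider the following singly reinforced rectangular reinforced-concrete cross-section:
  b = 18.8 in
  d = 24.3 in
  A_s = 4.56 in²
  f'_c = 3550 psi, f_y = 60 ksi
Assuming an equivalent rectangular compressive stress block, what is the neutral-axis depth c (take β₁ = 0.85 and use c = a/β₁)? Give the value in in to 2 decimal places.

c ≈ 5.67 in

T = A_s f_y = 4.56 × 60 = 273.6 kips.
a = T/(0.85 f'_c b) = 273.6/(0.85 × 3.55 × 18.8) = 4.8229 in.
With β₁ = 0.85, c = a/β₁ = 4.8229/0.85 = 5.67 in.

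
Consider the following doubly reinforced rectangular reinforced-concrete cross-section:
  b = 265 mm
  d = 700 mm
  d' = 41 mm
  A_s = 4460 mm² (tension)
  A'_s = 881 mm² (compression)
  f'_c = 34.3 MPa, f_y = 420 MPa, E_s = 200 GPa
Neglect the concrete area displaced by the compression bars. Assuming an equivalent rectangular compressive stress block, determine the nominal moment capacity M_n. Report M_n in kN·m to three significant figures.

M_n ≈ 1150 kN·m

Assume both tension and compression steel yield.
Net tension couple steel: A_s − A'_s = 3579 mm².
a = (A_s − A'_s) f_y / (0.85 f'_c b) = 1503180/(0.85 × 34.3 × 265) = 194.56 mm.
c = a/β₁ = 194.56/0.805 = 241.69 mm; ε'_s = 0.003(c − d')/c = 0.0025 ≥ f_y/E_s = 0.0021, so compression steel does yield.
M_n = (A_s − A'_s) f_y (d − a/2) + A'_s f_y (d − d') = [1503180 × (700 − 97.28) + 370020 × (700 − 41)] × 10⁻⁶ = 906.00 + 243.84 = 1149.84 kN·m.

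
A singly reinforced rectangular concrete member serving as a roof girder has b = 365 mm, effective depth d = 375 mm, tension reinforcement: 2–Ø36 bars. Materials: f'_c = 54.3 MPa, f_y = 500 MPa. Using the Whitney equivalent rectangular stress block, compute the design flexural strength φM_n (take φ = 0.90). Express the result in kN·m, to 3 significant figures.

A_s = 2 × 1018 = 2036 mm².
T = A_s f_y = 2036 × 500 = 1018000 N = 1018 kN.
From C = T: a = T/(0.85 f'_c b) = 1018000/(0.85 × 54.3 × 365) = 60.43 mm.
M_n = T(d − a/2) = 1018 kN × (375 − 30.215) mm = 350.99 kN·m.
φM_n = 0.90 × 350.99 = 315.89 kN·m.

φM_n ≈ 316 kN·m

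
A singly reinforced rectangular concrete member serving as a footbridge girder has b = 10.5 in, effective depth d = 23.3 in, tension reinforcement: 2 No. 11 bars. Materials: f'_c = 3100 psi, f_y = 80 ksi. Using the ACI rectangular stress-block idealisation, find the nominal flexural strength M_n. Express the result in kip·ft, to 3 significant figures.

A_s = 2 × 1.56 = 3.12 in².
T = A_s f_y = 3.12 × 80 = 249.6 kips.
a = T/(0.85 f'_c b) = 249.6/(0.85 × 3.1 × 10.5) = 9.021 in.
M_n = T(d − a/2) = 249.6 × (23.3 − 4.5105) = 4689.9 kip·in = 4689.9/12 = 390.83 kip·ft.

M_n ≈ 391 kip·ft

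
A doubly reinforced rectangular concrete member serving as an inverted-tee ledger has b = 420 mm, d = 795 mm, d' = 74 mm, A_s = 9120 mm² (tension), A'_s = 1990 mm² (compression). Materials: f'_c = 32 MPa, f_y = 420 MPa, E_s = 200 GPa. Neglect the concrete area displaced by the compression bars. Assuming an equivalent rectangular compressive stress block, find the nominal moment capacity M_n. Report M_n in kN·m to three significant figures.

Assume both tension and compression steel yield.
Net tension couple steel: A_s − A'_s = 7130 mm².
a = (A_s − A'_s) f_y / (0.85 f'_c b) = 2994600/(0.85 × 32 × 420) = 262.13 mm.
c = a/β₁ = 262.13/0.821 = 319.28 mm; ε'_s = 0.003(c − d')/c = 0.0023 ≥ f_y/E_s = 0.0021, so compression steel does yield.
M_n = (A_s − A'_s) f_y (d − a/2) + A'_s f_y (d − d') = [2994600 × (795 − 131.065) + 835800 × (795 − 74)] × 10⁻⁶ = 1988.22 + 602.61 = 2590.83 kN·m.

M_n ≈ 2590 kN·m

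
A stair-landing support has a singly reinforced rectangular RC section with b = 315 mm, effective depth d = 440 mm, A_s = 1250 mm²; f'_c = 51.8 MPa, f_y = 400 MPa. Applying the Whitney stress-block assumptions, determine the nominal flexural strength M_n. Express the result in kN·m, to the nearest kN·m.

T = A_s f_y = 1250 × 400 = 500000 N = 500 kN.
From C = T: a = T/(0.85 f'_c b) = 500000/(0.85 × 51.8 × 315) = 36.05 mm.
M_n = T(d − a/2) = 500 kN × (440 − 18.025) mm = 210.99 kN·m.

M_n ≈ 211 kN·m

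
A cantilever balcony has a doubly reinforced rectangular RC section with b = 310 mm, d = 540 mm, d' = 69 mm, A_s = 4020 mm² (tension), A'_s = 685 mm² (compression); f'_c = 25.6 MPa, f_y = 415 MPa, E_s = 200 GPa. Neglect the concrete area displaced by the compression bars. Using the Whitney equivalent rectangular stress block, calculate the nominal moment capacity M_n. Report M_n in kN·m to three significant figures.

M_n ≈ 739 kN·m

Assume both tension and compression steel yield.
Net tension couple steel: A_s − A'_s = 3335 mm².
a = (A_s − A'_s) f_y / (0.85 f'_c b) = 1384025/(0.85 × 25.6 × 310) = 205.17 mm.
c = a/β₁ = 205.17/0.85 = 241.38 mm; ε'_s = 0.003(c − d')/c = 0.0021 ≥ f_y/E_s = 0.0021, so compression steel does yield.
M_n = (A_s − A'_s) f_y (d − a/2) + A'_s f_y (d − d') = [1384025 × (540 − 102.585) + 284275 × (540 − 69)] × 10⁻⁶ = 605.39 + 133.89 = 739.28 kN·m.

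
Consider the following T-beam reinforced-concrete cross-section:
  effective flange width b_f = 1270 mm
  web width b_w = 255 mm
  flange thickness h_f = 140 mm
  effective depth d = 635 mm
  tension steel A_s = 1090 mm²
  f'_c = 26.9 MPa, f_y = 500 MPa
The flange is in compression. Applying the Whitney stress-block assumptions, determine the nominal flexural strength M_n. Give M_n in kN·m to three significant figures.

Tension: T = A_s f_y = 1090 × 500 = 545000 N.
Try a within the flange: a = T/(0.85 f'_c b_f) = 545000/(0.85 × 26.9 × 1270) = 18.77 mm.
Since a = 18.77 ≤ h_f = 140 mm, the stress block lies entirely in the flange; analyse as a rectangular beam of width b_f.
M_n = T(d − a/2) = 545000 × (635 − 9.385) = 340.96 × 10⁶ N·mm.
M_n = 340.96 kN·m.

M_n ≈ 341 kN·m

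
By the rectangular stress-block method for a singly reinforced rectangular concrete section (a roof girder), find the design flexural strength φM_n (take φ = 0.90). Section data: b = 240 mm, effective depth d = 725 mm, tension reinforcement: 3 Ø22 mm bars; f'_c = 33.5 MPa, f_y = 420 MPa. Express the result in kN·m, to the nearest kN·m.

A_s = 3 × 380 = 1140 mm².
T = A_s f_y = 1140 × 420 = 478800 N = 478.8 kN.
From C = T: a = T/(0.85 f'_c b) = 478800/(0.85 × 33.5 × 240) = 70.06 mm.
M_n = T(d − a/2) = 478.8 kN × (725 − 35.03) mm = 330.36 kN·m.
φM_n = 0.90 × 330.36 = 297.32 kN·m.

φM_n ≈ 297 kN·m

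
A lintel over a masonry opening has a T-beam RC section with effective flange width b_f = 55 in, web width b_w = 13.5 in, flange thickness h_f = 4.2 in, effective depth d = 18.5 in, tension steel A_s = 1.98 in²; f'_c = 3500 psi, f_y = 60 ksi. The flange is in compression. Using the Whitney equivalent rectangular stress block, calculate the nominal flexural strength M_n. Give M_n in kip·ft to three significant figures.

M_n ≈ 180 kip·ft

Tension: T = A_s f_y = 1.98 × 60 = 118.8 kips.
Try a within the flange: a = T/(0.85 f'_c b_f) = 118.8/(0.85 × 3.5 × 55) = 0.726 in.
Since a = 0.726 ≤ h_f = 4.2 in, the stress block lies entirely in the flange; analyse as a rectangular beam of width b_f.
M_n = T(d − a/2) = 118.8 × (18.5 − 0.363) = 2154.7 kip·in.
M_n = 2154.7/12 = 179.56 kip·ft.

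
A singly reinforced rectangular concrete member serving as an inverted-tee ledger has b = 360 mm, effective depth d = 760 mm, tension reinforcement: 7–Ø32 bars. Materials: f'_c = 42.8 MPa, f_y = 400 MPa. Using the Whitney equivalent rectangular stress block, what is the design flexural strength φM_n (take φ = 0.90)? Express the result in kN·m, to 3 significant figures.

A_s = 7 × 804 = 5628 mm².
T = A_s f_y = 5628 × 400 = 2251200 N = 2251.2 kN.
From C = T: a = T/(0.85 f'_c b) = 2251200/(0.85 × 42.8 × 360) = 171.89 mm.
M_n = T(d − a/2) = 2251.2 kN × (760 − 85.945) mm = 1517.43 kN·m.
φM_n = 0.90 × 1517.43 = 1365.69 kN·m.

φM_n ≈ 1370 kN·m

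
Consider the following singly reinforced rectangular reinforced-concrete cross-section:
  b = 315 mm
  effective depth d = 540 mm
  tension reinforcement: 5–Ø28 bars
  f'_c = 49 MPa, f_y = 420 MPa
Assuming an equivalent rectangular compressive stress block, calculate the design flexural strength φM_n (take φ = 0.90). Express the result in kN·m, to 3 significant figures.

φM_n ≈ 571 kN·m

A_s = 5 × 616 = 3080 mm².
T = A_s f_y = 3080 × 420 = 1293600 N = 1293.6 kN.
From C = T: a = T/(0.85 f'_c b) = 1293600/(0.85 × 49 × 315) = 98.60 mm.
M_n = T(d − a/2) = 1293.6 kN × (540 − 49.3) mm = 634.77 kN·m.
φM_n = 0.90 × 634.77 = 571.29 kN·m.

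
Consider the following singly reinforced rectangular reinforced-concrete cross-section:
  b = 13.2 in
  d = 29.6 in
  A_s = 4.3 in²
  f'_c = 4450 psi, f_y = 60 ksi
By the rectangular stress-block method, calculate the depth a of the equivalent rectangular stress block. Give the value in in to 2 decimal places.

T = A_s f_y = 4.3 × 60 = 258 kips.
a = T/(0.85 f'_c b) = 258/(0.85 × 4.45 × 13.2) = 5.17 in.

a ≈ 5.17 in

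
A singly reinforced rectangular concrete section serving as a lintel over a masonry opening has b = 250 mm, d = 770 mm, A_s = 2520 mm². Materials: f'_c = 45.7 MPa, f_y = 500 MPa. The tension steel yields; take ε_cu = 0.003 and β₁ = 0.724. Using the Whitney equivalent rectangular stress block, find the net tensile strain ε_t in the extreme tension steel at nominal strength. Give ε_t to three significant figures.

ε_t ≈ 0.00989

a = A_s f_y/(0.85 f'_c b) = 129.75 mm.
β₁ = 0.724, so c = a/β₁ = 129.75/0.724 = 179.21 mm.
From the linear strain diagram with ε_cu = 0.003: ε_t = 0.003 (d − c)/c = 0.003 × (770 − 179.21)/179.21 = 0.00989.
Since ε_t ≥ 0.005, the section is tension-controlled.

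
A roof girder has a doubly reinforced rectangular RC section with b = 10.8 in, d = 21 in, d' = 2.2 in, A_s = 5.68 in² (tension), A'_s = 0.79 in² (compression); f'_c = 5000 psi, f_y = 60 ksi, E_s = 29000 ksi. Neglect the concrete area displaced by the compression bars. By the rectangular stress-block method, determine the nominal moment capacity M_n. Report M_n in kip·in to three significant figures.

M_n ≈ 6110 kip·in

Assume both steels yield.
a = (A_s − A'_s) f_y/(0.85 f'_c b) = (5.68 − 0.79) × 60/(0.85 × 5 × 10.8) = 6.392 in.
c = a/β₁ = 6.392/0.8 = 7.990 in; ε'_s = 0.003(c − d')/c = 0.0022 ≥ ε_y = 0.0021, so the compression steel yields.
M_n = (A_s − A'_s) f_y (d − a/2) + A'_s f_y (d − d') = 293.4 × (21 − 3.196) + 47.4 × (21 − 2.2) = 5223.7 + 891.1 = 6114.8 kip·in.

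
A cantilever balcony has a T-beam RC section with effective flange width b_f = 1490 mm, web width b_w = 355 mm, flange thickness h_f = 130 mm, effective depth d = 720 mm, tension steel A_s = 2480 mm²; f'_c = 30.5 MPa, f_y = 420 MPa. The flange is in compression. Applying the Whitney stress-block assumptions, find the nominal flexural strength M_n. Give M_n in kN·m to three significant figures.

Tension: T = A_s f_y = 2480 × 420 = 1041600 N.
Try a within the flange: a = T/(0.85 f'_c b_f) = 1041600/(0.85 × 30.5 × 1490) = 26.96 mm.
Since a = 26.96 ≤ h_f = 130 mm, the stress block lies entirely in the flange; analyse as a rectangular beam of width b_f.
M_n = T(d − a/2) = 1041600 × (720 − 13.48) = 735.91 × 10⁶ N·mm.
M_n = 735.91 kN·m.

M_n ≈ 736 kN·m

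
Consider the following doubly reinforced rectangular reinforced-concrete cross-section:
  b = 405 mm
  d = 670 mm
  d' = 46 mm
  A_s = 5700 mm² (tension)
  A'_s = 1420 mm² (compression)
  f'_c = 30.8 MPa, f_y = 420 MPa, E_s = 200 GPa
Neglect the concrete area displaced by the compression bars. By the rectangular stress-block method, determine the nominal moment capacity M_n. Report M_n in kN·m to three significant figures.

M_n ≈ 1420 kN·m

Assume both tension and compression steel yield.
Net tension couple steel: A_s − A'_s = 4280 mm².
a = (A_s − A'_s) f_y / (0.85 f'_c b) = 1797600/(0.85 × 30.8 × 405) = 169.54 mm.
c = a/β₁ = 169.54/0.83 = 204.27 mm; ε'_s = 0.003(c − d')/c = 0.0023 ≥ f_y/E_s = 0.0021, so compression steel does yield.
M_n = (A_s − A'_s) f_y (d − a/2) + A'_s f_y (d − d') = [1797600 × (670 − 84.77) + 596400 × (670 − 46)] × 10⁻⁶ = 1052.01 + 372.15 = 1424.16 kN·m.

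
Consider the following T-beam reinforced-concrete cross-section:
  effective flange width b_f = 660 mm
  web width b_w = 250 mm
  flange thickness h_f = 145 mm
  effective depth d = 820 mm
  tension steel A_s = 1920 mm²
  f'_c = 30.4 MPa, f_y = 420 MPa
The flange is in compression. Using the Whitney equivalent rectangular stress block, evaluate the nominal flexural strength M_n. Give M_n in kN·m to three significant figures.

Tension: T = A_s f_y = 1920 × 420 = 806400 N.
Try a within the flange: a = T/(0.85 f'_c b_f) = 806400/(0.85 × 30.4 × 660) = 47.28 mm.
Since a = 47.28 ≤ h_f = 145 mm, the stress block lies entirely in the flange; analyse as a rectangular beam of width b_f.
M_n = T(d − a/2) = 806400 × (820 − 23.64) = 642.18 × 10⁶ N·mm.
M_n = 642.18 kN·m.

M_n ≈ 642 kN·m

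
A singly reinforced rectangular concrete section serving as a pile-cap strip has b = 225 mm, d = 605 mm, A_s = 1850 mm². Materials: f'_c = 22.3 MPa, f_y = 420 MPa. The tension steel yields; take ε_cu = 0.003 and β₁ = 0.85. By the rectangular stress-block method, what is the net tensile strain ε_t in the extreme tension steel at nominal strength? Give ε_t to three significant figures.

a = A_s f_y/(0.85 f'_c b) = 182.19 mm.
β₁ = 0.85, so c = a/β₁ = 182.19/0.85 = 214.34 mm.
From the linear strain diagram with ε_cu = 0.003: ε_t = 0.003 (d − c)/c = 0.003 × (605 − 214.34)/214.34 = 0.00547.
Since ε_t ≥ 0.005, the section is tension-controlled.

ε_t ≈ 0.00547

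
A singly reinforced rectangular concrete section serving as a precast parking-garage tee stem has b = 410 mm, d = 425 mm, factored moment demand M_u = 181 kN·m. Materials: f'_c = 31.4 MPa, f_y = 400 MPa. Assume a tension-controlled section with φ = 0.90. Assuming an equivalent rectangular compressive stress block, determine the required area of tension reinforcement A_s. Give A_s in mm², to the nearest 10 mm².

A_s ≈ 1250 mm²

M_n = M_u/φ = 181/0.90 = 201.111 kN·m.
With M_n = 0.85 f'_c a b (d − a/2), solve the quadratic for a:
a = d − √(d² − 2M_n/(0.85 f'_c b)) = 425 − √(425² − 2 × 201.111×10⁶/(0.85 × 31.4 × 410)) = 45.70 mm.
A_s = 0.85 f'_c a b / f_y = 0.85 × 31.4 × 45.70 × 410 / 400 = 1250.2 mm².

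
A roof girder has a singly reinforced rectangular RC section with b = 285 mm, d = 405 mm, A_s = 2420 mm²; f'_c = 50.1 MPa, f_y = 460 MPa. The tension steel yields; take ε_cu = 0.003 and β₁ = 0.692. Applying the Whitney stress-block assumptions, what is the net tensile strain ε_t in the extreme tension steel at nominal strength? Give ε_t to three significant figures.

a = A_s f_y/(0.85 f'_c b) = 91.72 mm.
β₁ = 0.692, so c = a/β₁ = 91.72/0.692 = 132.54 mm.
From the linear strain diagram with ε_cu = 0.003: ε_t = 0.003 (d − c)/c = 0.003 × (405 − 132.54)/132.54 = 0.00617.
Since ε_t ≥ 0.005, the section is tension-controlled.

ε_t ≈ 0.00617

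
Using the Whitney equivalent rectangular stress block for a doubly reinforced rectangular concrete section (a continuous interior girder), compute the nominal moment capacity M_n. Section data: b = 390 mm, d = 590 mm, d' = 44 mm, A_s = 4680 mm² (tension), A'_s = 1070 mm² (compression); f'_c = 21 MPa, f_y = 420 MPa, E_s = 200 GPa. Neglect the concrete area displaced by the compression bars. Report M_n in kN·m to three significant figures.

M_n ≈ 975 kN·m

Assume both tension and compression steel yield.
Net tension couple steel: A_s − A'_s = 3610 mm².
a = (A_s − A'_s) f_y / (0.85 f'_c b) = 1516200/(0.85 × 21 × 390) = 217.80 mm.
c = a/β₁ = 217.80/0.85 = 256.24 mm; ε'_s = 0.003(c − d')/c = 0.0025 ≥ f_y/E_s = 0.0021, so compression steel does yield.
M_n = (A_s − A'_s) f_y (d − a/2) + A'_s f_y (d − d') = [1516200 × (590 − 108.9) + 449400 × (590 − 44)] × 10⁻⁶ = 729.44 + 245.37 = 974.81 kN·m.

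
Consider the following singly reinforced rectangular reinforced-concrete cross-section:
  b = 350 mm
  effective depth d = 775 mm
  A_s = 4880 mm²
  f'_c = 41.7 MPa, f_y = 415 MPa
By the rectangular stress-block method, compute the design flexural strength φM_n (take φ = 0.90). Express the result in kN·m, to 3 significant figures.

T = A_s f_y = 4880 × 415 = 2025200 N = 2025.2 kN.
From C = T: a = T/(0.85 f'_c b) = 2025200/(0.85 × 41.7 × 350) = 163.25 mm.
M_n = T(d − a/2) = 2025.2 kN × (775 − 81.625) mm = 1404.22 kN·m.
φM_n = 0.90 × 1404.22 = 1263.80 kN·m.

φM_n ≈ 1260 kN·m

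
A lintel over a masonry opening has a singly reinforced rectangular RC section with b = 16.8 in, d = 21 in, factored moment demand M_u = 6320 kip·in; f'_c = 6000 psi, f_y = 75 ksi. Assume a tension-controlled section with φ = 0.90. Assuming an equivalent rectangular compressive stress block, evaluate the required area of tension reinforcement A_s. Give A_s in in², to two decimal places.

M_n = M_u/φ = 6320/0.90 = 7022.22 kip·in.
From M_n = 0.85 f'_c a b (d − a/2):
a = d − √(d² − 2M_n/(0.85 f'_c b)) = 21 − √(21² − 2 × 7022.22/(0.85 × 6 × 16.8)) = 4.354 in.
A_s = 0.85 f'_c a b / f_y = 0.85 × 6 × 4.354 × 16.8 / 75 = 4.974 in².

A_s ≈ 4.97 in²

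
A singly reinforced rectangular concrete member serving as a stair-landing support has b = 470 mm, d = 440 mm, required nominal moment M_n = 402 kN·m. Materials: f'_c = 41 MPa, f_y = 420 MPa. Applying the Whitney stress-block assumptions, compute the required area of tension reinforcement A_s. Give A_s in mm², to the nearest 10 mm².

With M_n = 0.85 f'_c a b (d − a/2), solve the quadratic for a:
a = d − √(d² − 2M_n/(0.85 f'_c b)) = 440 − √(440² − 2 × 402×10⁶/(0.85 × 41 × 470)) = 59.85 mm.
A_s = 0.85 f'_c a b / f_y = 0.85 × 41 × 59.85 × 470 / 420 = 2334.1 mm².

A_s ≈ 2330 mm²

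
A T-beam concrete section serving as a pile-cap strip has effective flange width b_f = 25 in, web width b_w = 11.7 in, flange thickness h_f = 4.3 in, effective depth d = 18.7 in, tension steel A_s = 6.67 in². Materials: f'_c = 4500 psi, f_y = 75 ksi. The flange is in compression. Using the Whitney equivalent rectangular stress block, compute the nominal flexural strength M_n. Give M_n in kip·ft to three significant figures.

Tension: T = A_s f_y = 6.67 × 75 = 500.25 kips.
Try a within the flange: a = T/(0.85 f'_c b_f) = 500.25/(0.85 × 4.5 × 25) = 5.231 in.
a = 5.231 > h_f = 4.3 in: the block extends into the web. Split into flange-overhang and web parts.
C_f = 0.85 f'_c (b_f − b_w) h_f = 0.85 × 4.5 × (25 − 11.7) × 4.3 = 218.8 kips.
Remaining web compression depth: a_w = (T − C_f)/(0.85 f'_c b_w) = (500.25 − 218.8)/(0.85 × 4.5 × 11.7) = 6.289 in.
M_n = C_f(d − h_f/2) + (T − C_f)(d − a_w/2) = 218.8 × (18.7 − 2.15) + 281.45 × (18.7 − 3.1445) = 3621.1 + 4378.1 = 7999.2 kip·in.
M_n = 7999.2/12 = 666.60 kip·ft.

M_n ≈ 667 kip·ft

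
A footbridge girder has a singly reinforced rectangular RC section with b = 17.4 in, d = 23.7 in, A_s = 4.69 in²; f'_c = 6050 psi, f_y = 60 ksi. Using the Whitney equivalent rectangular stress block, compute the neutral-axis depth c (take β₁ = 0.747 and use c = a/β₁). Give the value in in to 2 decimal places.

c ≈ 4.21 in

T = A_s f_y = 4.69 × 60 = 281.4 kips.
a = T/(0.85 f'_c b) = 281.4/(0.85 × 6.05 × 17.4) = 3.1449 in.
With β₁ = 0.747, c = a/β₁ = 3.1449/0.747 = 4.21 in.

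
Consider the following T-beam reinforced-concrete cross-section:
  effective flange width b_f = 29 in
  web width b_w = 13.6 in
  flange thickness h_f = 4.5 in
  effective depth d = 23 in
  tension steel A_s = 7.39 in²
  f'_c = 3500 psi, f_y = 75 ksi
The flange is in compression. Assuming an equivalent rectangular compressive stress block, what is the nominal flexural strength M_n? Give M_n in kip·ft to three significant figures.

M_n ≈ 899 kip·ft

Tension: T = A_s f_y = 7.39 × 75 = 554.25 kips.
Try a within the flange: a = T/(0.85 f'_c b_f) = 554.25/(0.85 × 3.5 × 29) = 6.424 in.
a = 6.424 > h_f = 4.5 in: the block extends into the web. Split into flange-overhang and web parts.
C_f = 0.85 f'_c (b_f − b_w) h_f = 0.85 × 3.5 × (29 − 13.6) × 4.5 = 206.2 kips.
Remaining web compression depth: a_w = (T − C_f)/(0.85 f'_c b_w) = (554.25 − 206.2)/(0.85 × 3.5 × 13.6) = 8.602 in.
M_n = C_f(d − h_f/2) + (T − C_f)(d − a_w/2) = 206.2 × (23 − 2.25) + 348.05 × (23 − 4.301) = 4278.7 + 6508.2 = 10786.9 kip·in.
M_n = 10786.9/12 = 898.91 kip·ft.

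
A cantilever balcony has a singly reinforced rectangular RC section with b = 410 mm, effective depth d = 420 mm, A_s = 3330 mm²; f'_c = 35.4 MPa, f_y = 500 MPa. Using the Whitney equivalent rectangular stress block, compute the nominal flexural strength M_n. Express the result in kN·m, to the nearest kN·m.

T = A_s f_y = 3330 × 500 = 1665000 N = 1665 kN.
From C = T: a = T/(0.85 f'_c b) = 1665000/(0.85 × 35.4 × 410) = 134.96 mm.
M_n = T(d − a/2) = 1665 kN × (420 − 67.48) mm = 586.95 kN·m.

M_n ≈ 587 kN·m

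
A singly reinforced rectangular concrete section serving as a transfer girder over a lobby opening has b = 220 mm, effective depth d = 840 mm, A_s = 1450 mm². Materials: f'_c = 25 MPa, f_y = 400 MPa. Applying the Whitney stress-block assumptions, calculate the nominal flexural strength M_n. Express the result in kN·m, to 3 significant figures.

M_n ≈ 451 kN·m

T = A_s f_y = 1450 × 400 = 580000 N = 580 kN.
From C = T: a = T/(0.85 f'_c b) = 580000/(0.85 × 25 × 220) = 124.06 mm.
M_n = T(d − a/2) = 580 kN × (840 − 62.03) mm = 451.22 kN·m.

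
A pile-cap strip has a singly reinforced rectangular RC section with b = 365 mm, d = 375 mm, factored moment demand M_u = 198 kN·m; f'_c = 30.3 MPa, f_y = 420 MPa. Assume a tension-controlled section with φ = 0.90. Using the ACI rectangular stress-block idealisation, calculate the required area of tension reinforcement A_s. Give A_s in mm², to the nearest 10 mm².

M_n = M_u/φ = 198/0.90 = 220 kN·m.
With M_n = 0.85 f'_c a b (d − a/2), solve the quadratic for a:
a = d − √(d² − 2M_n/(0.85 f'_c b)) = 375 − √(375² − 2 × 220×10⁶/(0.85 × 30.3 × 365)) = 68.70 mm.
A_s = 0.85 f'_c a b / f_y = 0.85 × 30.3 × 68.70 × 365 / 420 = 1537.7 mm².

A_s ≈ 1540 mm²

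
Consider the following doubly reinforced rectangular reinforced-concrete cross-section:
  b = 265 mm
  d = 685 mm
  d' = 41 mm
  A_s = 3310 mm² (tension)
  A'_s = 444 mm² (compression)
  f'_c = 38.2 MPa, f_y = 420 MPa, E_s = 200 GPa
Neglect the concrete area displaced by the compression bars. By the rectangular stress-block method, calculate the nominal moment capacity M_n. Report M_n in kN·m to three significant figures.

Assume both tension and compression steel yield.
Net tension couple steel: A_s − A'_s = 2866 mm².
a = (A_s − A'_s) f_y / (0.85 f'_c b) = 1203720/(0.85 × 38.2 × 265) = 139.89 mm.
c = a/β₁ = 139.89/0.777 = 180.04 mm; ε'_s = 0.003(c − d')/c = 0.0023 ≥ f_y/E_s = 0.0021, so compression steel does yield.
M_n = (A_s − A'_s) f_y (d − a/2) + A'_s f_y (d − d') = [1203720 × (685 − 69.945) + 186480 × (685 − 41)] × 10⁻⁶ = 740.35 + 120.09 = 860.44 kN·m.

M_n ≈ 860 kN·m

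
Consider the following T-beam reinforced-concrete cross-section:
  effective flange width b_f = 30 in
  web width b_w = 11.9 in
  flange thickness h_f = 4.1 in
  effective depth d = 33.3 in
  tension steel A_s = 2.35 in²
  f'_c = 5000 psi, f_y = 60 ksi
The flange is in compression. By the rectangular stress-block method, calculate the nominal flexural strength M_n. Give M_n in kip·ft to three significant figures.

Tension: T = A_s f_y = 2.35 × 60 = 141 kips.
Try a within the flange: a = T/(0.85 f'_c b_f) = 141/(0.85 × 5 × 30) = 1.106 in.
Since a = 1.106 ≤ h_f = 4.1 in, the stress block lies entirely in the flange; analyse as a rectangular beam of width b_f.
M_n = T(d − a/2) = 141 × (33.3 − 0.553) = 4617.3 kip·in.
M_n = 4617.3/12 = 384.78 kip·ft.

M_n ≈ 385 kip·ft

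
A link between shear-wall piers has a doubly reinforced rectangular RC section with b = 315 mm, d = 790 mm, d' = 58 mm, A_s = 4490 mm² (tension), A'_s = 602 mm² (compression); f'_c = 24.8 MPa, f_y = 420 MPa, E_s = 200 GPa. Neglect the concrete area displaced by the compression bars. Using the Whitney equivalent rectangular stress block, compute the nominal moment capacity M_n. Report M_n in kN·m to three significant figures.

Assume both tension and compression steel yield.
Net tension couple steel: A_s − A'_s = 3888 mm².
a = (A_s − A'_s) f_y / (0.85 f'_c b) = 1632960/(0.85 × 24.8 × 315) = 245.92 mm.
c = a/β₁ = 245.92/0.85 = 289.32 mm; ε'_s = 0.003(c − d')/c = 0.0024 ≥ f_y/E_s = 0.0021, so compression steel does yield.
M_n = (A_s − A'_s) f_y (d − a/2) + A'_s f_y (d − d') = [1632960 × (790 − 122.96) + 252840 × (790 − 58)] × 10⁻⁶ = 1089.25 + 185.08 = 1274.33 kN·m.

M_n ≈ 1270 kN·m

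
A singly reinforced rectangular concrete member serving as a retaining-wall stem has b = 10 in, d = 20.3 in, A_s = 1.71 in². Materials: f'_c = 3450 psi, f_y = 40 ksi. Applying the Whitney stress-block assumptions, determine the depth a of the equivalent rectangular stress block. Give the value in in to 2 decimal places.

a ≈ 2.33 in

T = A_s f_y = 1.71 × 40 = 68.4 kips.
a = T/(0.85 f'_c b) = 68.4/(0.85 × 3.45 × 10) = 2.33 in.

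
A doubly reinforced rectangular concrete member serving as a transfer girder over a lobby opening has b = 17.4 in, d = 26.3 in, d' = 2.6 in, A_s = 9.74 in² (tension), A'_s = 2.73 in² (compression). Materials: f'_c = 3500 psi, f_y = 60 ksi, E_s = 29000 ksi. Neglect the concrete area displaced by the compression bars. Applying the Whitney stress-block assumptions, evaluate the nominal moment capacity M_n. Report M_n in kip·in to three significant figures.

Assume both steels yield.
a = (A_s − A'_s) f_y/(0.85 f'_c b) = (9.74 − 2.73) × 60/(0.85 × 3.5 × 17.4) = 8.125 in.
c = a/β₁ = 8.125/0.85 = 9.559 in; ε'_s = 0.003(c − d')/c = 0.0022 ≥ ε_y = 0.0021, so the compression steel yields.
M_n = (A_s − A'_s) f_y (d − a/2) + A'_s f_y (d − d') = 420.6 × (26.3 − 4.0625) + 163.8 × (26.3 − 2.6) = 9353.1 + 3882.1 = 13235.2 kip·in.

M_n ≈ 13200 kip·in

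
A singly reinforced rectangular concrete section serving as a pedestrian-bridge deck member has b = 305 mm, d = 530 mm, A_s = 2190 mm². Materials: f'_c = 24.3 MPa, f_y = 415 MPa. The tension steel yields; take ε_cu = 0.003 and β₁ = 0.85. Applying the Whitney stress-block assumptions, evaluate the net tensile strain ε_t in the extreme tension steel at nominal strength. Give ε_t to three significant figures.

a = A_s f_y/(0.85 f'_c b) = 144.27 mm.
β₁ = 0.85, so c = a/β₁ = 144.27/0.85 = 169.73 mm.
From the linear strain diagram with ε_cu = 0.003: ε_t = 0.003 (d − c)/c = 0.003 × (530 − 169.73)/169.73 = 0.00637.
Since ε_t ≥ 0.005, the section is tension-controlled.

ε_t ≈ 0.00637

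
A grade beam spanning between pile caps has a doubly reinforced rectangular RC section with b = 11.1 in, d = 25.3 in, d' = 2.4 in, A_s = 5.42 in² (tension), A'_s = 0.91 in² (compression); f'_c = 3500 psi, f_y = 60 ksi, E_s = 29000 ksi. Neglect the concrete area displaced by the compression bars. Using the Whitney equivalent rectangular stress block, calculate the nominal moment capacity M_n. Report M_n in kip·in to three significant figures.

Assume both steels yield.
a = (A_s − A'_s) f_y/(0.85 f'_c b) = (5.42 − 0.91) × 60/(0.85 × 3.5 × 11.1) = 8.194 in.
c = a/β₁ = 8.194/0.85 = 9.640 in; ε'_s = 0.003(c − d')/c = 0.0023 ≥ ε_y = 0.0021, so the compression steel yields.
M_n = (A_s − A'_s) f_y (d − a/2) + A'_s f_y (d − d') = 270.6 × (25.3 − 4.097) + 54.6 × (25.3 − 2.4) = 5737.5 + 1250.3 = 6987.8 kip·in.

M_n ≈ 6990 kip·in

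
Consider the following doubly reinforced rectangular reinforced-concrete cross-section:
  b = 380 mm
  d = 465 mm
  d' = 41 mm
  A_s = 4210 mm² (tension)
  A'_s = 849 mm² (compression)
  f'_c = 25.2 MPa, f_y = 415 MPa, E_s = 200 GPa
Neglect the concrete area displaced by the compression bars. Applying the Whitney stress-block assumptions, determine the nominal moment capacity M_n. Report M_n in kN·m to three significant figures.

Assume both tension and compression steel yield.
Net tension couple steel: A_s − A'_s = 3361 mm².
a = (A_s − A'_s) f_y / (0.85 f'_c b) = 1394815/(0.85 × 25.2 × 380) = 171.36 mm.
c = a/β₁ = 171.36/0.85 = 201.60 mm; ε'_s = 0.003(c − d')/c = 0.0024 ≥ f_y/E_s = 0.0021, so compression steel does yield.
M_n = (A_s − A'_s) f_y (d − a/2) + A'_s f_y (d − d') = [1394815 × (465 − 85.68) + 352335 × (465 − 41)] × 10⁻⁶ = 529.08 + 149.39 = 678.47 kN·m.

M_n ≈ 678 kN·m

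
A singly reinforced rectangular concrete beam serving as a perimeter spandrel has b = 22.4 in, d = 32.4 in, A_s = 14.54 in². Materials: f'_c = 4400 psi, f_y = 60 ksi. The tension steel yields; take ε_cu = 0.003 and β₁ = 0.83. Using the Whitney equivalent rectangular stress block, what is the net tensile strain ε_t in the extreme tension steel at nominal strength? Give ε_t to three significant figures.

ε_t ≈ 0.00475

a = A_s f_y/(0.85 f'_c b) = 10.413 in.
β₁ = 0.83, so c = a/β₁ = 10.413/0.83 = 12.546 in.
From the linear strain diagram with ε_cu = 0.003: ε_t = 0.003 (d − c)/c = 0.003 × (32.4 − 12.546)/12.546 = 0.00475.
ε_t is between 0.004 and 0.005 — transition zone.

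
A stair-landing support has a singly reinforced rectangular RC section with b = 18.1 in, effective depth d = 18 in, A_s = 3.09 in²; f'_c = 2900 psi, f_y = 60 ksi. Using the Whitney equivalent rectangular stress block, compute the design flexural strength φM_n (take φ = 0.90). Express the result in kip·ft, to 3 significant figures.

T = A_s f_y = 3.09 × 60 = 185.4 kips.
a = T/(0.85 f'_c b) = 185.4/(0.85 × 2.9 × 18.1) = 4.155 in.
M_n = T(d − a/2) = 185.4 × (18 − 2.0775) = 2952.0 kip·in = 2952.0/12 = 246.00 kip·ft.
φM_n = 0.90 × 246.00 = 221.40 kip·ft.

φM_n ≈ 221 kip·ft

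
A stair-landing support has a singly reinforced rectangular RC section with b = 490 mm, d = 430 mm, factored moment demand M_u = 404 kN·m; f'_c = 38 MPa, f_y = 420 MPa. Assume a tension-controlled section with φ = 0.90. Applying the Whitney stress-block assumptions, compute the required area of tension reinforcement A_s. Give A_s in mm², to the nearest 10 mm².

M_n = M_u/φ = 404/0.90 = 448.889 kN·m.
With M_n = 0.85 f'_c a b (d − a/2), solve the quadratic for a:
a = d − √(d² − 2M_n/(0.85 f'_c b)) = 430 − √(430² − 2 × 448.889×10⁶/(0.85 × 38 × 490)) = 71.98 mm.
A_s = 0.85 f'_c a b / f_y = 0.85 × 38 × 71.98 × 490 / 420 = 2712.4 mm².

A_s ≈ 2710 mm²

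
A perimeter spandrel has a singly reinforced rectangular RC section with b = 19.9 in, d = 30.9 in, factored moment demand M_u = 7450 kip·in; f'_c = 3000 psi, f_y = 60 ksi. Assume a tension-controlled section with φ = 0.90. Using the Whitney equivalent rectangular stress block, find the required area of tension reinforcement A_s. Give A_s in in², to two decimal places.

A_s ≈ 4.93 in²

M_n = M_u/φ = 7450/0.90 = 8277.78 kip·in.
From M_n = 0.85 f'_c a b (d − a/2):
a = d − √(d² − 2M_n/(0.85 f'_c b)) = 30.9 − √(30.9² − 2 × 8277.78/(0.85 × 3 × 19.9)) = 5.829 in.
A_s = 0.85 f'_c a b / f_y = 0.85 × 3 × 5.829 × 19.9 / 60 = 4.930 in².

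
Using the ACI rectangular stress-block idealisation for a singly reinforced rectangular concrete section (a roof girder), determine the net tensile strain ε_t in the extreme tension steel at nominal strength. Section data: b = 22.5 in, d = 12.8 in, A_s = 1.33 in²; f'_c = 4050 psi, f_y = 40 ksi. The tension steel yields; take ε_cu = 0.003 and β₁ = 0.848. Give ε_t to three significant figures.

a = A_s f_y/(0.85 f'_c b) = 0.687 in.
β₁ = 0.848, so c = a/β₁ = 0.687/0.848 = 0.810 in.
From the linear strain diagram with ε_cu = 0.003: ε_t = 0.003 (d − c)/c = 0.003 × (12.8 − 0.810)/0.810 = 0.0444.
Since ε_t ≥ 0.005, the section is tension-controlled.

ε_t ≈ 0.0444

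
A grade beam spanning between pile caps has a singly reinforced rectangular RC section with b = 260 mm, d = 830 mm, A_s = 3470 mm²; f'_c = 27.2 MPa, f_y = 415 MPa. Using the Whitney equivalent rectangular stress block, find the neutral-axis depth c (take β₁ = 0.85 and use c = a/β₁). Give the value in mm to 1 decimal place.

T = A_s f_y = 3470 × 415 = 1440050 N = 1440.05 kN.
Setting C = 0.85 f'_c a b equal to T: a = 1440050/(0.85 × 27.2 × 260) = 239.561 mm.
With β₁ = 0.85, c = a/β₁ = 239.561/0.85 = 281.8 mm.

c ≈ 281.8 mm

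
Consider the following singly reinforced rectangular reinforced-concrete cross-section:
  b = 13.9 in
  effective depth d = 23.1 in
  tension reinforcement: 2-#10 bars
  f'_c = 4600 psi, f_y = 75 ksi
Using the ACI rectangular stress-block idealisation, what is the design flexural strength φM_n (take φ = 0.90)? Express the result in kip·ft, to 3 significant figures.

A_s = 2 × 1.27 = 2.54 in².
T = A_s f_y = 2.54 × 75 = 190.5 kips.
a = T/(0.85 f'_c b) = 190.5/(0.85 × 4.6 × 13.9) = 3.505 in.
M_n = T(d − a/2) = 190.5 × (23.1 − 1.7525) = 4066.7 kip·in = 4066.7/12 = 338.89 kip·ft.
φM_n = 0.90 × 338.89 = 305.00 kip·ft.

φM_n ≈ 305 kip·ft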